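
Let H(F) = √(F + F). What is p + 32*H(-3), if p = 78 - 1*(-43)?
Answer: 121 + 32*I*√6 ≈ 121.0 + 78.384*I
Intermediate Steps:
p = 121 (p = 78 + 43 = 121)
H(F) = √2*√F (H(F) = √(2*F) = √2*√F)
p + 32*H(-3) = 121 + 32*(√2*√(-3)) = 121 + 32*(√2*(I*√3)) = 121 + 32*(I*√6) = 121 + 32*I*√6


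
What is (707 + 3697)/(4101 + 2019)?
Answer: 367/510 ≈ 0.71961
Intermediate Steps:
(707 + 3697)/(4101 + 2019) = 4404/6120 = 4404*(1/6120) = 367/510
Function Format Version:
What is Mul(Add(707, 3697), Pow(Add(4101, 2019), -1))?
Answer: Rational(367, 510) ≈ 0.71961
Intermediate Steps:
Mul(Add(707, 3697), Pow(Add(4101, 2019), -1)) = Mul(4404, Pow(6120, -1)) = Mul(4404, Rational(1, 6120)) = Rational(367, 510)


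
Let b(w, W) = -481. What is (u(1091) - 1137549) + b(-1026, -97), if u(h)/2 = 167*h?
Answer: -773636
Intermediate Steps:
u(h) = 334*h (u(h) = 2*(167*h) = 334*h)
(u(1091) - 1137549) + b(-1026, -97) = (334*1091 - 1137549) - 481 = (364394 - 1137549) - 481 = -773155 - 481 = -773636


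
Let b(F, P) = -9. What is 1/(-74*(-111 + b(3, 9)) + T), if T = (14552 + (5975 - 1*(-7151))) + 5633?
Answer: 1/42191 ≈ 2.3702e-5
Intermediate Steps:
T = 33311 (T = (14552 + (5975 + 7151)) + 5633 = (14552 + 13126) + 5633 = 27678 + 5633 = 33311)
1/(-74*(-111 + b(3, 9)) + T) = 1/(-74*(-111 - 9) + 33311) = 1/(-74*(-120) + 33311) = 1/(8880 + 33311) = 1/42191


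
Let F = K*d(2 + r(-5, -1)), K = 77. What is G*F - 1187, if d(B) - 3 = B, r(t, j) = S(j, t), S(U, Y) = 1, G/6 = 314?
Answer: 869221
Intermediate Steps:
G = 1884 (G = 6*314 = 1884)
r(t, j) = 1
d(B) = 3 + B
F = 462 (F = 77*(3 + (2 + 1)) = 77*(3 + 3) = 77*6 = 462)
G*F - 1187 = 1884*462 - 1187 = 870408 - 1187 = 869221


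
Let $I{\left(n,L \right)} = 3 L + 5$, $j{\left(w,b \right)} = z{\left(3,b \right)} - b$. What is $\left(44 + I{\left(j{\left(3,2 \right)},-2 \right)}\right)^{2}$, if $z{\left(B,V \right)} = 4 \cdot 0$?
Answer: $1849$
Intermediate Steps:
$z{\left(B,V \right)} = 0$
$j{\left(w,b \right)} = - b$ ($j{\left(w,b \right)} = 0 - b = - b$)
$I{\left(n,L \right)} = 5 + 3 L$
$\left(44 + I{\left(j{\left(3,2 \right)},-2 \right)}\right)^{2} = \left(44 + \left(5 + 3 \left(-2\right)\right)\right)^{2} = \left(44 + \left(5 - 6\right)\right)^{2} = \left(44 - 1\right)^{2} = 43^{2} = 1849$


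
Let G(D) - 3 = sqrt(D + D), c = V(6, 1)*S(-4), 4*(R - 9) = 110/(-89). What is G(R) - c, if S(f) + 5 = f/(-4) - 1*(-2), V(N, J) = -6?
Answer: -9 + sqrt(137683)/89 ≈ -4.8308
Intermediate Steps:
R = 1547/178 (R = 9 + (110/(-89))/4 = 9 + (110*(-1/89))/4 = 9 + (1/4)*(-110/89) = 9 - 55/178 = 1547/178 ≈ 8.6910)
S(f) = -3 - f/4 (S(f) = -5 + (f/(-4) - 1*(-2)) = -5 + (f*(-1/4) + 2) = -5 + (-f/4 + 2) = -5 + (2 - f/4) = -3 - f/4)
c = 12 (c = -6*(-3 - 1/4*(-4)) = -6*(-3 + 1) = -6*(-2) = 12)
G(D) = 3 + sqrt(2)*sqrt(D) (G(D) = 3 + sqrt(D + D) = 3 + sqrt(2*D) = 3 + sqrt(2)*sqrt(D))
G(R) - c = (3 + sqrt(2)*sqrt(1547/178)) - 1*12 = (3 + sqrt(2)*(sqrt(275366)/178)) - 12 = (3 + sqrt(137683)/89) - 12 = -9 + sqrt(137683)/89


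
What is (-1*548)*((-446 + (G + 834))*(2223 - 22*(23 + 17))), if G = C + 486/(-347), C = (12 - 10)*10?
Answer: -103837160760/347 ≈ -2.9924e+8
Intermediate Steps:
C = 20 (C = 2*10 = 20)
G = 6454/347 (G = 20 + 486/(-347) = 20 + 486*(-1/347) = 20 - 486/347 = 6454/347 ≈ 18.599)
(-1*548)*((-446 + (G + 834))*(2223 - 22*(23 + 17))) = (-1*548)*((-446 + (6454/347 + 834))*(2223 - 22*(23 + 17))) = -548*(-446 + 295852/347)*(2223 - 22*40) = -77317320*(2223 - 880)/347 = -77317320*1343/347 = -548*189483870/347 = -103837160760/347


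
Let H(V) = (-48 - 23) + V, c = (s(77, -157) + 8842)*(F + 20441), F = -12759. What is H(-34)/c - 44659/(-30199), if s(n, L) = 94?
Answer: 133290185351/90132660176 ≈ 1.4788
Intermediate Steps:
c = 68646352 (c = (94 + 8842)*(-12759 + 20441) = 8936*7682 = 68646352)
H(V) = -71 + V
H(-34)/c - 44659/(-30199) = (-71 - 34)/68646352 - 44659/(-30199) = -105*1/68646352 - 44659*(-1/30199) = -105/68646352 + 44659/30199 = 133290185351/90132660176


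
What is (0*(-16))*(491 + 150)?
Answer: 0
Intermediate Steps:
(0*(-16))*(491 + 150) = 0*641 = 0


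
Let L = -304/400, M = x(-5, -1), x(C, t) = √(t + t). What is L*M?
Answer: -19*I*√2/25 ≈ -1.0748*I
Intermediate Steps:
x(C, t) = √2*√t (x(C, t) = √(2*t) = √2*√t)
M = I*√2 (M = √2*√(-1) = √2*I = I*√2 ≈ 1.4142*I)
L = -19/25 (L = -304*1/400 = -19/25 ≈ -0.76000)
L*M = -19*I*√2/25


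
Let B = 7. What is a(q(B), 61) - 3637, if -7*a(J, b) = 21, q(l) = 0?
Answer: -3640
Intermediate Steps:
a(J, b) = -3 (a(J, b) = -⅐*21 = -3)
a(q(B), 61) - 3637 = -3 - 3637 = -3640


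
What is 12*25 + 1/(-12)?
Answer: 3599/12 ≈ 299.92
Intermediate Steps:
12*25 + 1/(-12) = 300 - 1/12 = 3599/12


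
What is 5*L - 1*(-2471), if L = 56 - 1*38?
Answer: 2561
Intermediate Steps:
L = 18 (L = 56 - 38 = 18)
5*L - 1*(-2471) = 5*18 - 1*(-2471) = 90 + 2471 = 2561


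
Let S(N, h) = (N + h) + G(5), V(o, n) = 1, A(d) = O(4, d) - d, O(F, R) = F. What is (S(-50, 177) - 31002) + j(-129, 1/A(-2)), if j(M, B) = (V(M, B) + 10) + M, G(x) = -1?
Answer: -30994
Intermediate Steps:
A(d) = 4 - d
S(N, h) = -1 + N + h (S(N, h) = (N + h) - 1 = -1 + N + h)
j(M, B) = 11 + M (j(M, B) = (1 + 10) + M = 11 + M)
(S(-50, 177) - 31002) + j(-129, 1/A(-2)) = ((-1 - 50 + 177) - 31002) + (11 - 129) = (126 - 31002) - 118 = -30876 - 118 = -30994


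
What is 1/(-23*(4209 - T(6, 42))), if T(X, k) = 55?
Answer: -1/95542 ≈ -1.0467e-5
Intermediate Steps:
1/(-23*(4209 - T(6, 42))) = 1/(-23*(4209 - 1*55)) = 1/(-23*(4209 - 55)) = 1/(-23*4154) = 1/(-95542) = -1/95542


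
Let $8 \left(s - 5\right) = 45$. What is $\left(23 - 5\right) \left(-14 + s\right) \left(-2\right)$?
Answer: $\frac{243}{2} \approx 121.5$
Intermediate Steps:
$s = \frac{85}{8}$ ($s = 5 + \frac{1}{8} \cdot 45 = 5 + \frac{45}{8} = \frac{85}{8} \approx 10.625$)
$\left(23 - 5\right) \left(-14 + s\right) \left(-2\right) = \left(23 - 5\right) \left(-14 + \frac{85}{8}\right) \left(-2\right) = 18 \left(- \frac{27}{8}\right) \left(-2\right) = \left(- \frac{243}{4}\right) \left(-2\right) = \frac{243}{2}$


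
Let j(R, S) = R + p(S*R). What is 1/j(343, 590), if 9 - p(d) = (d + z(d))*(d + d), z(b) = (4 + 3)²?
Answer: -1/81927065708 ≈ -1.2206e-11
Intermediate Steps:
z(b) = 49 (z(b) = 7² = 49)
p(d) = 9 - 2*d*(49 + d) (p(d) = 9 - (d + 49)*(d + d) = 9 - (49 + d)*2*d = 9 - 2*d*(49 + d))
j(R, S) = 9 + R - 98*R*S - 2*R²*S² (j(R, S) = R + (9 - 98*S*R - 2*R²*S²) = R + (9 - 98*R*S - 2*R²*S²) = 9 + R - 98*R*S - 2*R²*S²)
1/j(343, 590) = 1/(9 + 343 - 98*343*590 - 2*343²*590²) = 1/(9 + 343 - 19832260 - 2*117649*348100) = 1/(9 + 343 - 19832260 - 81907233800) = 1/(-81927065708) = -1/81927065708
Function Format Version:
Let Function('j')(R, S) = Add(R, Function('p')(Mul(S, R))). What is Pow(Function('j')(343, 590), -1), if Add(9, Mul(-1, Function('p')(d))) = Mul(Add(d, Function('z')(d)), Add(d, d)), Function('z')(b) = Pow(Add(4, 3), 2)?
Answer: Rational(-1, 81927065708) ≈ -1.2206e-11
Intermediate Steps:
Function('z')(b) = 49 (Function('z')(b) = Pow(7, 2) = 49)
Function('p')(d) = Add(9, Mul(-2, d, Add(49, d))) (Function('p')(d) = Add(9, Mul(-1, Mul(Add(d, 49), Add(d, d)))) = Add(9, Mul(-1, Mul(Add(49, d), Mul(2, d)))) = Add(9, Mul(-1, Mul(2, d, Add(49, d)))) = Add(9, Mul(-2, d, Add(49, d))))
Function('j')(R, S) = Add(9, R, Mul(-98, R, S), Mul(-2, Pow(R, 2), Pow(S, 2))) (Function('j')(R, S) = Add(R, Add(9, Mul(-98, Mul(S, R)), Mul(-2, Pow(Mul(S, R), 2)))) = Add(R, Add(9, Mul(-98, Mul(R, S)), Mul(-2, Pow(Mul(R, S), 2)))) = Add(R, Add(9, Mul(-98, R, S), Mul(-2, Mul(Pow(R, 2), Pow(S, 2))))) = Add(R, Add(9, Mul(-98, R, S), Mul(-2, Pow(R, 2), Pow(S, 2)))) = Add(9, R, Mul(-98, R, S), Mul(-2, Pow(R, 2), Pow(S, 2))))
Pow(Function('j')(343, 590), -1) = Pow(Add(9, 343, Mul(-98, 343, 590), Mul(-2, Pow(343, 2), Pow(590, 2))), -1) = Pow(Add(9, 343, -19832260, Mul(-2, 117649, 348100)), -1) = Pow(Add(9, 343, -19832260, -81907233800), -1) = Pow(-81927065708, -1) = Rational(-1, 81927065708)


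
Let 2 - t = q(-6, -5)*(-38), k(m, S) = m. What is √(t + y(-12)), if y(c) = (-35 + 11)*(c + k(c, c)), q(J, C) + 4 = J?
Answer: 3*√22 ≈ 14.071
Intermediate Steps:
q(J, C) = -4 + J
y(c) = -48*c (y(c) = (-35 + 11)*(c + c) = -48*c)
t = -378 (t = 2 - (-4 - 6)*(-38) = 2 - (-10)*(-38) = 2 - 1*380 = 2 - 380 = -378)
√(t + y(-12)) = √(-378 - 48*(-12)) = √(-378 + 576) = √198 = 3*√22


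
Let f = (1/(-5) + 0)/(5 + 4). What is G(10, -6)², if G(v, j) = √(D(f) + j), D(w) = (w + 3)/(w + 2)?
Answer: -400/89 ≈ -4.4944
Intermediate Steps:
f = -1/45 (f = (-⅕ + 0)/9 = -⅕*⅑ = -1/45 ≈ -0.022222)
D(w) = (3 + w)/(2 + w)
G(v, j) = √(134/89 + j) (G(v, j) = √((3 - 1/45)/(2 - 1/45) + j) = √((134/45)/(89/45) + j) = √((45/89)*(134/45) + j) = √(134/89 + j))
G(10, -6)² = (√(11926 + 7921*(-6))/89)² = (√(11926 - 47526)/89)² = (√(-35600)/89)² = ((20*I*√89)/89)² = (20*I*√89/89)² = -400/89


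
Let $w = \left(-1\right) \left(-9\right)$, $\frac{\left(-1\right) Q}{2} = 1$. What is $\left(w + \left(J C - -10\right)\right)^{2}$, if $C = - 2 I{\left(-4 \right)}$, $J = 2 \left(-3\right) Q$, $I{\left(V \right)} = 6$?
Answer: $15625$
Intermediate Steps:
$Q = -2$ ($Q = \left(-2\right) 1 = -2$)
$w = 9$
$J = 12$ ($J = 2 \left(-3\right) \left(-2\right) = \left(-6\right) \left(-2\right) = 12$)
$C = -12$ ($C = \left(-2\right) 6 = -12$)
$\left(w + \left(J C - -10\right)\right)^{2} = \left(9 + \left(12 \left(-12\right) - -10\right)\right)^{2} = \left(9 + \left(-144 + 10\right)\right)^{2} = \left(9 - 134\right)^{2} = \left(-125\right)^{2} = 15625$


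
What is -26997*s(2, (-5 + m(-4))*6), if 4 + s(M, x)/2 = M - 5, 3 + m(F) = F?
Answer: 377958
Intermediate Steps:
m(F) = -3 + F
s(M, x) = -18 + 2*M (s(M, x) = -8 + 2*(M - 5) = -8 + 2*(-5 + M) = -8 + (-10 + 2*M) = -18 + 2*M)
-26997*s(2, (-5 + m(-4))*6) = -26997*(-18 + 2*2) = -26997*(-18 + 4) = -26997*(-14) = 377958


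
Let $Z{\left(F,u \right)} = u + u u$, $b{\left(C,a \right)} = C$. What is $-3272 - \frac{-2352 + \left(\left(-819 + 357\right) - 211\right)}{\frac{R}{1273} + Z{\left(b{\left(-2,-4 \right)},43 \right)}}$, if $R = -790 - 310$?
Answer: $- \frac{65067887}{19896} \approx -3270.4$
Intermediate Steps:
$Z{\left(F,u \right)} = u + u^{2}$
$R = -1100$
$-3272 - \frac{-2352 + \left(\left(-819 + 357\right) - 211\right)}{\frac{R}{1273} + Z{\left(b{\left(-2,-4 \right)},43 \right)}} = -3272 - \frac{-2352 + \left(\left(-819 + 357\right) - 211\right)}{- \frac{1100}{1273} + 43 \left(1 + 43\right)} = -3272 - \frac{-2352 - 673}{\left(-1100\right) \frac{1}{1273} + 43 \cdot 44} = -3272 - \frac{-2352 - 673}{- \frac{1100}{1273} + 1892} = -3272 - - \frac{3025}{\frac{2407416}{1273}} = -3272 - \left(-3025\right) \frac{1273}{2407416} = -3272 - - \frac{31825}{19896} = -3272 + \frac{31825}{19896} = - \frac{65067887}{19896}$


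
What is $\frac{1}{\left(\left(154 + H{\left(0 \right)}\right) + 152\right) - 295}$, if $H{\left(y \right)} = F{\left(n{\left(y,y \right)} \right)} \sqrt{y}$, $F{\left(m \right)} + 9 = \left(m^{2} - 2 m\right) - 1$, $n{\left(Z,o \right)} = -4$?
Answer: $\frac{1}{11} \approx 0.090909$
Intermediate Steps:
$F{\left(m \right)} = -10 + m^{2} - 2 m$ ($F{\left(m \right)} = -9 - \left(1 - m^{2} + 2 m\right) = -10 + m^{2} - 2 m$)
$H{\left(y \right)} = 14 \sqrt{y}$ ($H{\left(y \right)} = \left(-10 + \left(-4\right)^{2} - -8\right) \sqrt{y} = \left(-10 + 16 + 8\right) \sqrt{y} = 14 \sqrt{y}$)
$\frac{1}{\left(\left(154 + H{\left(0 \right)}\right) + 152\right) - 295} = \frac{1}{\left(\left(154 + 14 \sqrt{0}\right) + 152\right) - 295} = \frac{1}{\left(\left(154 + 14 \cdot 0\right) + 152\right) - 295} = \frac{1}{\left(\left(154 + 0\right) + 152\right) - 295} = \frac{1}{\left(154 + 152\right) - 295} = \frac{1}{306 - 295} = \frac{1}{11}$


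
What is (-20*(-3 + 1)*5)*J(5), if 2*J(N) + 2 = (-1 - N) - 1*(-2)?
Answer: -600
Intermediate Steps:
J(N) = -½ - N/2 (J(N) = -1 + ((-1 - N) - 1*(-2))/2 = -1 + ((-1 - N) + 2)/2 = -1 + (1 - N)/2 = -1 + (½ - N/2) = -½ - N/2)
(-20*(-3 + 1)*5)*J(5) = (-20*(-3 + 1)*5)*(-½ - ½*5) = (-(-40)*5)*(-½ - 5/2) = -20*(-10)*(-3) = 200*(-3) = -600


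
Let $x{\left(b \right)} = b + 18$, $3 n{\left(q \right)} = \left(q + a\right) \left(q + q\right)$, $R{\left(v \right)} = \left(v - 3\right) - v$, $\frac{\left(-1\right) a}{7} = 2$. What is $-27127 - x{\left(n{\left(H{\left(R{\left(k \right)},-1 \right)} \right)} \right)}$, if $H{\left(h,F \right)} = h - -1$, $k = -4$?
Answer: $- \frac{81499}{3} \approx -27166.0$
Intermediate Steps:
$a = -14$ ($a = \left(-7\right) 2 = -14$)
$R{\left(v \right)} = -3$ ($R{\left(v \right)} = \left(v - 3\right) - v = \left(-3 + v\right) - v = -3$)
$H{\left(h,F \right)} = 1 + h$ ($H{\left(h,F \right)} = h + 1 = 1 + h$)
$n{\left(q \right)} = \frac{2 q \left(-14 + q\right)}{3}$ ($n{\left(q \right)} = \frac{\left(q - 14\right) \left(q + q\right)}{3} = \frac{\left(-14 + q\right) 2 q}{3} = \frac{2 q \left(-14 + q\right)}{3}$)
$x{\left(b \right)} = 18 + b$
$-27127 - x{\left(n{\left(H{\left(R{\left(k \right)},-1 \right)} \right)} \right)} = -27127 - \left(18 + \frac{2 \left(1 - 3\right) \left(-14 + \left(1 - 3\right)\right)}{3}\right) = -27127 - \left(18 + \frac{2}{3} \left(-2\right) \left(-14 - 2\right)\right) = -27127 - \left(18 + \frac{2}{3} \left(-2\right) \left(-16\right)\right) = -27127 - \left(18 + \frac{64}{3}\right) = -27127 - \frac{118}{3} = - \frac{81499}{3}$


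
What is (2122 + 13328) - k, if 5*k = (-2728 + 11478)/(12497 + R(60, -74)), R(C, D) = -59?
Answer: 96082675/6219 ≈ 15450.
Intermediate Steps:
k = 875/6219 (k = ((-2728 + 11478)/(12497 - 59))/5 = (8750/12438)/5 = (8750*(1/12438))/5 = (1/5)*(4375/6219) = 875/6219 ≈ 0.14070)
(2122 + 13328) - k = (2122 + 13328) - 1*875/6219 = 15450 - 875/6219 = 96082675/6219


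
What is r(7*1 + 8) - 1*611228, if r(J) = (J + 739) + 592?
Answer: -609882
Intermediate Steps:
r(J) = 1331 + J (r(J) = (739 + J) + 592 = 1331 + J)
r(7*1 + 8) - 1*611228 = (1331 + (7*1 + 8)) - 1*611228 = (1331 + (7 + 8)) - 611228 = (1331 + 15) - 611228 = 1346 - 611228 = -609882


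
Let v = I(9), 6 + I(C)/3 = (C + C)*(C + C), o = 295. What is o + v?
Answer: 1249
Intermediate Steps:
I(C) = -18 + 12*C**2 (I(C) = -18 + 3*((C + C)*(C + C)) = -18 + 3*((2*C)*(2*C)) = -18 + 3*(4*C**2) = -18 + 12*C**2)
v = 954 (v = -18 + 12*9**2 = -18 + 12*81 = -18 + 972 = 954)
o + v = 295 + 954 = 1249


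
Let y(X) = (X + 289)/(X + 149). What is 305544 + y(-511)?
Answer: 55303575/181 ≈ 3.0554e+5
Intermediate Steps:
y(X) = (289 + X)/(149 + X)
305544 + y(-511) = 305544 + (289 - 511)/(149 - 511) = 305544 - 222/(-362) = 305544 - 1/362*(-222) = 305544 + 111/181 = 55303575/181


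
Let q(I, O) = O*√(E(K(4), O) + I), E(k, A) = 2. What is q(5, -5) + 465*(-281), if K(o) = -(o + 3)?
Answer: -130665 - 5*√7 ≈ -1.3068e+5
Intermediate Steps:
K(o) = -3 - o (K(o) = -(3 + o) = -3 - o)
q(I, O) = O*√(2 + I)
q(5, -5) + 465*(-281) = -5*√(2 + 5) + 465*(-281) = -5*√7 - 130665 = -130665 - 5*√7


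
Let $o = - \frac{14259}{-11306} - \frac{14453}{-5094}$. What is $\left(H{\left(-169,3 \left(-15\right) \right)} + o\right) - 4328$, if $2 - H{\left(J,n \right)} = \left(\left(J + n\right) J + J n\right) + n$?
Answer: $- \frac{691802863691}{14398191} \approx -48048.0$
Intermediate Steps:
$o = \frac{59010241}{14398191}$ ($o = \left(-14259\right) \left(- \frac{1}{11306}\right) - - \frac{14453}{5094} = \frac{14259}{11306} + \frac{14453}{5094} = \frac{59010241}{14398191} \approx 4.0984$)
$H{\left(J,n \right)} = 2 - n - J n - J \left(J + n\right)$ ($H{\left(J,n \right)} = 2 - \left(\left(\left(J + n\right) J + J n\right) + n\right) = 2 - \left(\left(J \left(J + n\right) + J n\right) + n\right) = 2 - \left(\left(J n + J \left(J + n\right)\right) + n\right) = 2 - \left(n + J n + J \left(J + n\right)\right) = 2 - n - J n - J \left(J + n\right)$)
$\left(H{\left(-169,3 \left(-15\right) \right)} + o\right) - 4328 = \left(\left(2 - 3 \left(-15\right) - \left(-169\right)^{2} - - 338 \cdot 3 \left(-15\right)\right) + \frac{59010241}{14398191}\right) - 4328 = \left(\left(2 - -45 - 28561 - \left(-338\right) \left(-45\right)\right) + \frac{59010241}{14398191}\right) - 4328 = \left(\left(2 + 45 - 28561 - 15210\right) + \frac{59010241}{14398191}\right) - 4328 = \left(-43724 + \frac{59010241}{14398191}\right) - 4328 = - \frac{629487493043}{14398191} - 4328 = - \frac{691802863691}{14398191}$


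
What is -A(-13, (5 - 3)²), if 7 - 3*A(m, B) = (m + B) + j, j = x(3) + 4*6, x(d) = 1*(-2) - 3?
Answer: 1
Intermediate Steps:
x(d) = -5 (x(d) = -2 - 3 = -5)
j = 19 (j = -5 + 4*6 = -5 + 24 = 19)
A(m, B) = -4 - B/3 - m/3 (A(m, B) = 7/3 - ((m + B) + 19)/3 = 7/3 - ((B + m) + 19)/3 = 7/3 - (19 + B + m)/3 = 7/3 + (-19/3 - B/3 - m/3) = -4 - B/3 - m/3)
-A(-13, (5 - 3)²) = -(-4 - (5 - 3)²/3 - ⅓*(-13)) = -(-4 - ⅓*2² + 13/3) = -(-4 - ⅓*4 + 13/3) = -(-4 - 4/3 + 13/3) = -1*(-1) = 1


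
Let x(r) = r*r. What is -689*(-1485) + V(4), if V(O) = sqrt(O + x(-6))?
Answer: 1023165 + 2*sqrt(10) ≈ 1.0232e+6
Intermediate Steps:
x(r) = r**2
V(O) = sqrt(36 + O) (V(O) = sqrt(O + (-6)**2) = sqrt(O + 36) = sqrt(36 + O))
-689*(-1485) + V(4) = -689*(-1485) + sqrt(36 + 4) = 1023165 + sqrt(40) = 1023165 + 2*sqrt(10)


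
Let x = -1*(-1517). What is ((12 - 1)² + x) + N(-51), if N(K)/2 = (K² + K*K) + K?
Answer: 11940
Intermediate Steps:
N(K) = 2*K + 4*K² (N(K) = 2*((K² + K*K) + K) = 2*((K² + K²) + K) = 2*(2*K² + K) = 2*(K + 2*K²) = 2*K + 4*K²)
x = 1517
((12 - 1)² + x) + N(-51) = ((12 - 1)² + 1517) + 2*(-51)*(1 + 2*(-51)) = (11² + 1517) + 2*(-51)*(1 - 102) = (121 + 1517) + 2*(-51)*(-101) = 1638 + 10302 = 11940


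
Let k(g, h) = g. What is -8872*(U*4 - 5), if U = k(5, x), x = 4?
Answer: -133080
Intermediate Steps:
U = 5
-8872*(U*4 - 5) = -8872*(5*4 - 5) = -8872*(20 - 5) = -8872*15 = -133080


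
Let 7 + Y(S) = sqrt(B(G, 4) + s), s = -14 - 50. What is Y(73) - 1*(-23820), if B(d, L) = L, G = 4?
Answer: 23813 + 2*I*sqrt(15) ≈ 23813.0 + 7.746*I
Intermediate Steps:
s = -64
Y(S) = -7 + 2*I*sqrt(15) (Y(S) = -7 + sqrt(4 - 64) = -7 + sqrt(-60) = -7 + 2*I*sqrt(15))
Y(73) - 1*(-23820) = (-7 + 2*I*sqrt(15)) - 1*(-23820) = (-7 + 2*I*sqrt(15)) + 23820 = 23813 + 2*I*sqrt(15)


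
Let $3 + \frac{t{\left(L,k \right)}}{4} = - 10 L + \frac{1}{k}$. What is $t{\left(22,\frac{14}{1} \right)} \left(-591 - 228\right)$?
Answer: $730314$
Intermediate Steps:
$t{\left(L,k \right)} = -12 - 40 L + \frac{4}{k}$ ($t{\left(L,k \right)} = -12 + 4 \left(- 10 L + \frac{1}{k}\right) = -12 + 4 \left(\frac{1}{k} - 10 L\right) = -12 - \left(- \frac{4}{k} + 40 L\right) = -12 - 40 L + \frac{4}{k}$)
$t{\left(22,\frac{14}{1} \right)} \left(-591 - 228\right) = \left(-12 - 880 + \frac{4}{14 \cdot 1^{-1}}\right) \left(-591 - 228\right) = \left(-12 - 880 + \frac{4}{14 \cdot 1}\right) \left(-819\right) = \left(-12 - 880 + \frac{4}{14}\right) \left(-819\right) = \left(-12 - 880 + 4 \cdot \frac{1}{14}\right) \left(-819\right) = \left(-12 - 880 + \frac{2}{7}\right) \left(-819\right) = \left(- \frac{6242}{7}\right) \left(-819\right) = 730314$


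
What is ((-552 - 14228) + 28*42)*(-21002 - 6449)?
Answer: 373443404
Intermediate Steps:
((-552 - 14228) + 28*42)*(-21002 - 6449) = (-14780 + 1176)*(-27451) = -13604*(-27451) = 373443404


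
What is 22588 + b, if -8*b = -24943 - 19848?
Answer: 225495/8 ≈ 28187.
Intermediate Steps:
b = 44791/8 (b = -(-24943 - 19848)/8 = -⅛*(-44791) = 44791/8 ≈ 5598.9)
22588 + b = 22588 + 44791/8 = 225495/8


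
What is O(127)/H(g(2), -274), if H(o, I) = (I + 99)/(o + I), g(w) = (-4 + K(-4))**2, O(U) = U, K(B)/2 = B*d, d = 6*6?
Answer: -2158746/35 ≈ -61678.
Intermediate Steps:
d = 36
K(B) = 72*B (K(B) = 2*(B*36) = 2*(36*B) = 72*B)
g(w) = 85264 (g(w) = (-4 + 72*(-4))**2 = (-4 - 288)**2 = (-292)**2 = 85264)
H(o, I) = (99 + I)/(I + o)
O(127)/H(g(2), -274) = 127/(((99 - 274)/(-274 + 85264))) = 127/((-175/84990)) = 127/(((1/84990)*(-175))) = 127/(-35/16998) = 127*(-16998/35) = -2158746/35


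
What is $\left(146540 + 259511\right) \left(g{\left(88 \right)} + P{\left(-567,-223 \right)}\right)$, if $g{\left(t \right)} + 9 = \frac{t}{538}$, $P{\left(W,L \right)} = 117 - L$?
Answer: $\frac{36172241233}{269} \approx 1.3447 \cdot 10^{8}$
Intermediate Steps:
$g{\left(t \right)} = -9 + \frac{t}{538}$
$\left(146540 + 259511\right) \left(g{\left(88 \right)} + P{\left(-567,-223 \right)}\right) = \left(146540 + 259511\right) \left(\left(-9 + \frac{1}{538} \cdot 88\right) + \left(117 - -223\right)\right) = 406051 \left(\left(-9 + \frac{44}{269}\right) + \left(117 + 223\right)\right) = 406051 \left(- \frac{2377}{269} + 340\right) = 406051 \cdot \frac{89083}{269} = \frac{36172241233}{269}$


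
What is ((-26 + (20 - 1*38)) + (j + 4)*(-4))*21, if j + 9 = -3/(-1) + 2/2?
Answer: -840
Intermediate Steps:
j = -5 (j = -9 + (-3/(-1) + 2/2) = -9 + (-3*(-1) + 2*(½)) = -9 + (3 + 1) = -9 + 4 = -5)
((-26 + (20 - 1*38)) + (j + 4)*(-4))*21 = ((-26 + (20 - 1*38)) + (-5 + 4)*(-4))*21 = ((-26 + (20 - 38)) - 1*(-4))*21 = ((-26 - 18) + 4)*21 = (-44 + 4)*21 = -40*21 = -840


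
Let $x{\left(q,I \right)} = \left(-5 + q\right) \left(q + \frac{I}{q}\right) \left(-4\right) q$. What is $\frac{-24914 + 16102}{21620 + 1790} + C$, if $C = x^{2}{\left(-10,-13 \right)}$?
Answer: $\frac{318942517594}{11705} \approx 2.7248 \cdot 10^{7}$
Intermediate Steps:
$x{\left(q,I \right)} = - 4 q \left(-5 + q\right) \left(q + \frac{I}{q}\right)$ ($x{\left(q,I \right)} = - 4 \left(-5 + q\right) \left(q + \frac{I}{q}\right) q = - 4 q \left(-5 + q\right) \left(q + \frac{I}{q}\right)$)
$C = 27248400$ ($C = \left(- 4 \left(-10\right)^{3} + 20 \left(-13\right) + 20 \left(-10\right)^{2} - \left(-52\right) \left(-10\right)\right)^{2} = \left(\left(-4\right) \left(-1000\right) - 260 + 20 \cdot 100 - 520\right)^{2} = \left(4000 - 260 + 2000 - 520\right)^{2} = 5220^{2} = 27248400$)
$\frac{-24914 + 16102}{21620 + 1790} + C = \frac{-24914 + 16102}{21620 + 1790} + 27248400 = - \frac{8812}{23410} + 27248400 = \left(-8812\right) \frac{1}{23410} + 27248400 = - \frac{4406}{11705} + 27248400 = \frac{318942517594}{11705}$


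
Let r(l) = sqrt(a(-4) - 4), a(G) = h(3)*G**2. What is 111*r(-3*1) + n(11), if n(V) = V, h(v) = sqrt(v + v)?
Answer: 11 + 222*sqrt(-1 + 4*sqrt(6)) ≈ 669.48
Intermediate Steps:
h(v) = sqrt(2)*sqrt(v) (h(v) = sqrt(2*v) = sqrt(2)*sqrt(v))
a(G) = sqrt(6)*G**2 (a(G) = (sqrt(2)*sqrt(3))*G**2 = sqrt(6)*G**2)
r(l) = sqrt(-4 + 16*sqrt(6)) (r(l) = sqrt(sqrt(6)*(-4)**2 - 4) = sqrt(sqrt(6)*16 - 4) = sqrt(16*sqrt(6) - 4) = sqrt(-4 + 16*sqrt(6)))
111*r(-3*1) + n(11) = 111*(2*sqrt(-1 + 4*sqrt(6))) + 11 = 222*sqrt(-1 + 4*sqrt(6)) + 11 = 11 + 222*sqrt(-1 + 4*sqrt(6))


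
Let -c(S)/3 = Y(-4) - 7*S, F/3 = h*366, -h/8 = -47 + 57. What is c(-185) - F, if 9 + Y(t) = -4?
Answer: 83994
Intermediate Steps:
h = -80 (h = -8*(-47 + 57) = -8*10 = -80)
Y(t) = -13 (Y(t) = -9 - 4 = -13)
F = -87840 (F = 3*(-80*366) = 3*(-29280) = -87840)
c(S) = 39 + 21*S (c(S) = -3*(-13 - 7*S) = 39 + 21*S)
c(-185) - F = (39 + 21*(-185)) - 1*(-87840) = (39 - 3885) + 87840 = -3846 + 87840 = 83994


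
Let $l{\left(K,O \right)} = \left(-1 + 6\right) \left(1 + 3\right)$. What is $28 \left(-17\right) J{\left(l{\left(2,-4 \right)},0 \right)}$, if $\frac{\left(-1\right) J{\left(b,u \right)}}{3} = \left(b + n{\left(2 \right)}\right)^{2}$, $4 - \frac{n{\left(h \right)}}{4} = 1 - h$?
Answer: $2284800$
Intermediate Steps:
$l{\left(K,O \right)} = 20$ ($l{\left(K,O \right)} = 5 \cdot 4 = 20$)
$n{\left(h \right)} = 12 + 4 h$ ($n{\left(h \right)} = 16 - 4 \left(1 - h\right) = 16 + \left(-4 + 4 h\right) = 12 + 4 h$)
$J{\left(b,u \right)} = - 3 \left(20 + b\right)^{2}$ ($J{\left(b,u \right)} = - 3 \left(b + \left(12 + 4 \cdot 2\right)\right)^{2} = - 3 \left(b + \left(12 + 8\right)\right)^{2} = - 3 \left(b + 20\right)^{2} = - 3 \left(20 + b\right)^{2}$)
$28 \left(-17\right) J{\left(l{\left(2,-4 \right)},0 \right)} = 28 \left(-17\right) \left(- 3 \left(20 + 20\right)^{2}\right) = - 476 \left(- 3 \cdot 40^{2}\right) = - 476 \left(\left(-3\right) 1600\right) = \left(-476\right) \left(-4800\right) = 2284800$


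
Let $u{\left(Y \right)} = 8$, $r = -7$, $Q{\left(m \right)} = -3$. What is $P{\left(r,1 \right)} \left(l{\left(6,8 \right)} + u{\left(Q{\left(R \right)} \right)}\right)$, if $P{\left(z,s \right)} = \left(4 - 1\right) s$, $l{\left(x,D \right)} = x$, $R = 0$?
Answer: $42$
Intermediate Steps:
$P{\left(z,s \right)} = 3 s$
$P{\left(r,1 \right)} \left(l{\left(6,8 \right)} + u{\left(Q{\left(R \right)} \right)}\right) = 3 \cdot 1 \left(6 + 8\right) = 3 \cdot 14 = 42$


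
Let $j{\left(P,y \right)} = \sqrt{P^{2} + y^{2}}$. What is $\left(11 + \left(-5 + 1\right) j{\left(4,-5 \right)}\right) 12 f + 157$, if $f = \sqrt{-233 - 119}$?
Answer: $157 + i \sqrt{22} \left(528 - 192 \sqrt{41}\right) \approx 157.0 - 3289.9 i$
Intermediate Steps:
$f = 4 i \sqrt{22}$ ($f = \sqrt{-352} = 4 i \sqrt{22} \approx 18.762 i$)
$\left(11 + \left(-5 + 1\right) j{\left(4,-5 \right)}\right) 12 f + 157 = \left(11 + \left(-5 + 1\right) \sqrt{4^{2} + \left(-5\right)^{2}}\right) 12 \cdot 4 i \sqrt{22} + 157 = \left(11 - 4 \sqrt{16 + 25}\right) 12 \cdot 4 i \sqrt{22} + 157 = \left(11 - 4 \sqrt{41}\right) 12 \cdot 4 i \sqrt{22} + 157 = \left(132 - 48 \sqrt{41}\right) 4 i \sqrt{22} + 157 = 4 i \sqrt{22} \left(132 - 48 \sqrt{41}\right) + 157 = 157 + 4 i \sqrt{22} \left(132 - 48 \sqrt{41}\right)$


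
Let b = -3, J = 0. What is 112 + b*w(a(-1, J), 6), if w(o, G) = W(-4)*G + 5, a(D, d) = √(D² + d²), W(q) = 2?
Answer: 61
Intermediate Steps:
w(o, G) = 5 + 2*G (w(o, G) = 2*G + 5 = 5 + 2*G)
112 + b*w(a(-1, J), 6) = 112 - 3*(5 + 2*6) = 112 - 3*(5 + 12) = 112 - 3*17 = 112 - 51 = 61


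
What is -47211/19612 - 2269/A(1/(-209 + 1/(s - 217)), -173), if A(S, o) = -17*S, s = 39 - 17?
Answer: -1813783343233/65013780 ≈ -27898.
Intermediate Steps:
s = 22
-47211/19612 - 2269/A(1/(-209 + 1/(s - 217)), -173) = -47211/19612 - (474221/17 - 2269/(17*(22 - 217))) = -47211*1/19612 - 2269/((-17/(-209 + 1/(-195)))) = -47211/19612 - 2269/((-17/(-209 - 1/195))) = -47211/19612 - 2269/((-17/(-40756/195))) = -47211/19612 - 2269/((-17*(-195/40756))) = -47211/19612 - 2269/3315/40756 = -47211/19612 - 2269*40756/3315 = -47211/19612 - 92475364/3315 = -1813783343233/65013780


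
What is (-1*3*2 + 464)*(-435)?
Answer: -199230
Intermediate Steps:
(-1*3*2 + 464)*(-435) = (-3*2 + 464)*(-435) = (-6 + 464)*(-435) = 458*(-435) = -199230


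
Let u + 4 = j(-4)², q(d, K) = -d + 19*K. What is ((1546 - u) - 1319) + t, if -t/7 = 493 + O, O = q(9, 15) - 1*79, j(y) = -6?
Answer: -4635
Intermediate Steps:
O = 197 (O = (-1*9 + 19*15) - 1*79 = (-9 + 285) - 79 = 276 - 79 = 197)
u = 32 (u = -4 + (-6)² = -4 + 36 = 32)
t = -4830 (t = -7*(493 + 197) = -7*690 = -4830)
((1546 - u) - 1319) + t = ((1546 - 1*32) - 1319) - 4830 = ((1546 - 32) - 1319) - 4830 = (1514 - 1319) - 4830 = 195 - 4830 = -4635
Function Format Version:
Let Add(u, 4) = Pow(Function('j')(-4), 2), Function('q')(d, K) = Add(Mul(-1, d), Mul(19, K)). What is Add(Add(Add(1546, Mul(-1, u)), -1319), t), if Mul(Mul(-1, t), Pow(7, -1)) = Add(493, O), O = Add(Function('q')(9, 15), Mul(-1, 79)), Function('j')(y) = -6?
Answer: -4635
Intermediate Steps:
O = 197 (O = Add(Add(Mul(-1, 9), Mul(19, 15)), Mul(-1, 79)) = Add(Add(-9, 285), -79) = Add(276, -79) = 197)
u = 32 (u = Add(-4, Pow(-6, 2)) = Add(-4, 36) = 32)
t = -4830 (t = Mul(-7, Add(493, 197)) = Mul(-7, 690) = -4830)
Add(Add(Add(1546, Mul(-1, u)), -1319), t) = Add(Add(Add(1546, Mul(-1, 32)), -1319), -4830) = Add(Add(Add(1546, -32), -1319), -4830) = Add(Add(1514, -1319), -4830) = Add(195, -4830) = -4635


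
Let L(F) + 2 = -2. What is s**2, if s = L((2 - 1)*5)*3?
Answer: 144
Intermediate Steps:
L(F) = -4 (L(F) = -2 - 2 = -4)
s = -12 (s = -4*3 = -12)
s**2 = (-12)**2 = 144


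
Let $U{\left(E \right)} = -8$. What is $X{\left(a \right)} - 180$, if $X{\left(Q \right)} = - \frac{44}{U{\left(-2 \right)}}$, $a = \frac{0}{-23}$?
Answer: $- \frac{349}{2} \approx -174.5$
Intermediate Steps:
$a = 0$ ($a = 0 \left(- \frac{1}{23}\right) = 0$)
$X{\left(Q \right)} = \frac{11}{2}$ ($X{\left(Q \right)} = - \frac{44}{-8} = \left(-44\right) \left(- \frac{1}{8}\right) = \frac{11}{2}$)
$X{\left(a \right)} - 180 = \frac{11}{2} - 180 = - \frac{349}{2}$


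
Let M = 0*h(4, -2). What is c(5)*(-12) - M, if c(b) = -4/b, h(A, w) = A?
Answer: 48/5 ≈ 9.6000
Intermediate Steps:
M = 0 (M = 0*4 = 0)
c(5)*(-12) - M = -4/5*(-12) - 1*0 = -4*⅕*(-12) + 0 = -⅘*(-12) + 0 = 48/5 + 0 = 48/5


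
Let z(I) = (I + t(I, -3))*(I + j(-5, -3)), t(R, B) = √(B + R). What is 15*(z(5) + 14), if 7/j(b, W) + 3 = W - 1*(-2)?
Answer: 1815/4 + 195*√2/4 ≈ 522.69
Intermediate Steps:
j(b, W) = 7/(-1 + W) (j(b, W) = 7/(-3 + (W - 1*(-2))) = 7/(-3 + (W + 2)) = 7/(-3 + (2 + W)) = 7/(-1 + W))
z(I) = (-7/4 + I)*(I + √(-3 + I)) (z(I) = (I + √(-3 + I))*(I + 7/(-1 - 3)) = (I + √(-3 + I))*(I + 7/(-4)) = (I + √(-3 + I))*(I + 7*(-¼)) = (I + √(-3 + I))*(I - 7/4) = (I + √(-3 + I))*(-7/4 + I) = (-7/4 + I)*(I + √(-3 + I)))
15*(z(5) + 14) = 15*((5² - 7/4*5 - 7*√(-3 + 5)/4 + 5*√(-3 + 5)) + 14) = 15*((25 - 35/4 - 7*√2/4 + 5*√2) + 14) = 15*((65/4 + 13*√2/4) + 14) = 15*(121/4 + 13*√2/4) = 1815/4 + 195*√2/4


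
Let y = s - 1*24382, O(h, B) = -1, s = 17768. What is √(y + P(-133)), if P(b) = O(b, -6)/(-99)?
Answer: I*√7202635/33 ≈ 81.326*I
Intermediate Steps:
P(b) = 1/99 (P(b) = -1/(-99) = -1*(-1/99) = 1/99)
y = -6614 (y = 17768 - 1*24382 = 17768 - 24382 = -6614)
√(y + P(-133)) = √(-6614 + 1/99) = √(-654785/99) = I*√7202635/33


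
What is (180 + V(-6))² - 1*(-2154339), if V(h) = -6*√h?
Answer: 2186523 - 2160*I*√6 ≈ 2.1865e+6 - 5290.9*I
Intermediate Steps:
(180 + V(-6))² - 1*(-2154339) = (180 - 6*I*√6)² - 1*(-2154339) = (180 - 6*I*√6)² + 2154339 = 2154339 + (180 - 6*I*√6)²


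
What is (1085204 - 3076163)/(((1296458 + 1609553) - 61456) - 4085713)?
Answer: 1990959/1241158 ≈ 1.6041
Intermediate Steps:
(1085204 - 3076163)/(((1296458 + 1609553) - 61456) - 4085713) = -1990959/((2906011 - 61456) - 4085713) = -1990959/(2844555 - 4085713) = -1990959/(-1241158) = -1990959*(-1/1241158) = 1990959/1241158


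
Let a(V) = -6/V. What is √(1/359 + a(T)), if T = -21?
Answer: 5*√72877/2513 ≈ 0.53712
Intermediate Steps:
√(1/359 + a(T)) = √(1/359 - 6/(-21)) = √(1/359 - 6*(-1/21)) = √(1/359 + 2/7) = √(725/2513) = 5*√72877/2513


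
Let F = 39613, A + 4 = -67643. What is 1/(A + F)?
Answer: -1/28034 ≈ -3.5671e-5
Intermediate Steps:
A = -67647 (A = -4 - 67643 = -67647)
1/(A + F) = 1/(-67647 + 39613) = 1/(-28034) = -1/28034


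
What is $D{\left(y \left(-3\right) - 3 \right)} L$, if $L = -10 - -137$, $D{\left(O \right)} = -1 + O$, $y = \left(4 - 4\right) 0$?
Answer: $-508$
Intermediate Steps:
$y = 0$ ($y = 0 \cdot 0 = 0$)
$L = 127$ ($L = -10 + 137 = 127$)
$D{\left(y \left(-3\right) - 3 \right)} L = \left(-1 + \left(0 \left(-3\right) - 3\right)\right) 127 = \left(-1 + \left(0 - 3\right)\right) 127 = \left(-1 - 3\right) 127 = \left(-4\right) 127 = -508$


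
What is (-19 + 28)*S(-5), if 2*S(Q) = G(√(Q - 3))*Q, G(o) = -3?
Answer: 135/2 ≈ 67.500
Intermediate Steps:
S(Q) = -3*Q/2 (S(Q) = (-3*Q)/2 = -3*Q/2)
(-19 + 28)*S(-5) = (-19 + 28)*(-3/2*(-5)) = 9*(15/2) = 135/2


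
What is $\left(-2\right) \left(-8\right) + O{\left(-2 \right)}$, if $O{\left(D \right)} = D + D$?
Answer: $12$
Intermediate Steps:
$O{\left(D \right)} = 2 D$
$\left(-2\right) \left(-8\right) + O{\left(-2 \right)} = \left(-2\right) \left(-8\right) + 2 \left(-2\right) = 16 - 4 = 12$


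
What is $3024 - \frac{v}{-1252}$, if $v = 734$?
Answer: $\frac{1893391}{626} \approx 3024.6$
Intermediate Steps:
$3024 - \frac{v}{-1252} = 3024 - \frac{734}{-1252} = 3024 - 734 \left(- \frac{1}{1252}\right) = 3024 - - \frac{367}{626} = 3024 + \frac{367}{626} = \frac{1893391}{626}$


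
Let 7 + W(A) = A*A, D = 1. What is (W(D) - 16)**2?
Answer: 484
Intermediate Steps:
W(A) = -7 + A**2 (W(A) = -7 + A*A = -7 + A**2)
(W(D) - 16)**2 = ((-7 + 1**2) - 16)**2 = ((-7 + 1) - 16)**2 = (-6 - 16)**2 = (-22)**2 = 484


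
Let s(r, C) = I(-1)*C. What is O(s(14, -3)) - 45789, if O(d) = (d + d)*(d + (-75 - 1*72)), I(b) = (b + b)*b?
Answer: -43953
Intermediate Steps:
I(b) = 2*b**2 (I(b) = (2*b)*b = 2*b**2)
s(r, C) = 2*C (s(r, C) = (2*(-1)**2)*C = (2*1)*C = 2*C)
O(d) = 2*d*(-147 + d) (O(d) = (2*d)*(d + (-75 - 72)) = (2*d)*(d - 147) = (2*d)*(-147 + d) = 2*d*(-147 + d))
O(s(14, -3)) - 45789 = 2*(2*(-3))*(-147 + 2*(-3)) - 45789 = 2*(-6)*(-147 - 6) - 45789 = 2*(-6)*(-153) - 45789 = 1836 - 45789 = -43953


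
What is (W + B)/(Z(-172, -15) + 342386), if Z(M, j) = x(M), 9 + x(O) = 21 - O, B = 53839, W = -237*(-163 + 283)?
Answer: 25399/342570 ≈ 0.074142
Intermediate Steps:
W = -28440 (W = -237*120 = -28440)
x(O) = 12 - O (x(O) = -9 + (21 - O) = 12 - O)
Z(M, j) = 12 - M
(W + B)/(Z(-172, -15) + 342386) = (-28440 + 53839)/((12 - 1*(-172)) + 342386) = 25399/((12 + 172) + 342386) = 25399/(184 + 342386) = 25399/342570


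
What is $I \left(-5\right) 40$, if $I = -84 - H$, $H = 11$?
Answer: $19000$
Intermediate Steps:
$I = -95$ ($I = -84 - 11 = -95$)
$I \left(-5\right) 40 = \left(-95\right) \left(-5\right) 40 = 475 \cdot 40 = 19000$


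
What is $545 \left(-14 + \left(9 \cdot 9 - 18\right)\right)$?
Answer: $26705$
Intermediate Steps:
$545 \left(-14 + \left(9 \cdot 9 - 18\right)\right) = 545 \left(-14 + \left(81 - 18\right)\right) = 545 \left(-14 + 63\right) = 545 \cdot 49 = 26705$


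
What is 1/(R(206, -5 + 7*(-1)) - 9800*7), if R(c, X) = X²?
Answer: -1/68456 ≈ -1.4608e-5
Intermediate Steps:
1/(R(206, -5 + 7*(-1)) - 9800*7) = 1/((-5 + 7*(-1))² - 9800*7) = 1/((-5 - 7)² - 68600) = 1/((-12)² - 68600) = 1/(144 - 68600) = 1/(-68456) = -1/68456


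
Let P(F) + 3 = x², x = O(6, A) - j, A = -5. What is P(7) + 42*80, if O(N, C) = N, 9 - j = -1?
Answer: 3373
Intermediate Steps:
j = 10 (j = 9 - 1*(-1) = 9 + 1 = 10)
x = -4 (x = 6 - 1*10 = 6 - 10 = -4)
P(F) = 13 (P(F) = -3 + (-4)² = -3 + 16 = 13)
P(7) + 42*80 = 13 + 42*80 = 13 + 3360 = 3373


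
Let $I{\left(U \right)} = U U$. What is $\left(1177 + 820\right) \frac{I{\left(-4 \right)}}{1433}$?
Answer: $\frac{31952}{1433} \approx 22.297$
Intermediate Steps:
$I{\left(U \right)} = U^{2}$
$\left(1177 + 820\right) \frac{I{\left(-4 \right)}}{1433} = \left(1177 + 820\right) \frac{\left(-4\right)^{2}}{1433} = 1997 \cdot 16 \cdot \frac{1}{1433} = 1997 \cdot \frac{16}{1433} = \frac{31952}{1433}$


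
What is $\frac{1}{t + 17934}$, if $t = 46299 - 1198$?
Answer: $\frac{1}{63035} \approx 1.5864 \cdot 10^{-5}$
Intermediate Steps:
$t = 45101$
$\frac{1}{t + 17934} = \frac{1}{45101 + 17934} = \frac{1}{63035}$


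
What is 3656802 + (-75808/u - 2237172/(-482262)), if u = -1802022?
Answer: 264827991842845184/72420561147 ≈ 3.6568e+6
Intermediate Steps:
3656802 + (-75808/u - 2237172/(-482262)) = 3656802 + (-75808/(-1802022) - 2237172/(-482262)) = 3656802 + (-75808*(-1/1802022) - 2237172*(-1/482262)) = 3656802 + (37904/901011 + 372862/80377) = 3656802 + 338999373290/72420561147 = 264827991842845184/72420561147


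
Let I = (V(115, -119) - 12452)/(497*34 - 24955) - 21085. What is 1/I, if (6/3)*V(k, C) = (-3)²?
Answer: -16114/339738795 ≈ -4.7431e-5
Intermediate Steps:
V(k, C) = 9/2 (V(k, C) = (½)*(-3)² = (½)*9 = 9/2)
I = -339738795/16114 (I = (9/2 - 12452)/(497*34 - 24955) - 21085 = -24895/(2*(16898 - 24955)) - 21085 = -24895/2/(-8057) - 21085 = -24895/2*(-1/8057) - 21085 = 24895/16114 - 21085 = -339738795/16114 ≈ -21083.)
1/I = 1/(-339738795/16114) = -16114/339738795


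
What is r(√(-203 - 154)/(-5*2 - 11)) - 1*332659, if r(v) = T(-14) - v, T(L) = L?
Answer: -332673 + I*√357/21 ≈ -3.3267e+5 + 0.89974*I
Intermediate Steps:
r(v) = -14 - v
r(√(-203 - 154)/(-5*2 - 11)) - 1*332659 = (-14 - √(-203 - 154)/(-5*2 - 11)) - 1*332659 = (-14 - √(-357)/(-10 - 11)) - 332659 = (-14 - I*√357/(-21)) - 332659 = (-14 - I*√357*(-1)/21) - 332659 = (-14 - (-1)*I*√357/21) - 332659 = (-14 + I*√357/21) - 332659 = -332673 + I*√357/21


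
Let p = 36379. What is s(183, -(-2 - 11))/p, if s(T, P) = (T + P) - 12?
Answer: 184/36379 ≈ 0.0050579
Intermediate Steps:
s(T, P) = -12 + P + T (s(T, P) = (P + T) - 12 = -12 + P + T)
s(183, -(-2 - 11))/p = (-12 - (-2 - 11) + 183)/36379 = (-12 - 1*(-13) + 183)*(1/36379) = (-12 + 13 + 183)*(1/36379) = 184*(1/36379) = 184/36379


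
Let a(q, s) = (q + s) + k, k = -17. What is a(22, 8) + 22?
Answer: 35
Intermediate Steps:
a(q, s) = -17 + q + s (a(q, s) = (q + s) - 17 = -17 + q + s)
a(22, 8) + 22 = (-17 + 22 + 8) + 22 = 13 + 22 = 35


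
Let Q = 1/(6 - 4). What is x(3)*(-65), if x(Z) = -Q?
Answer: 65/2 ≈ 32.500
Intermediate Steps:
Q = 1/2 ≈ 0.50000
x(Z) = -1/2 (x(Z) = -1*1/2 = -1/2)
x(3)*(-65) = -1/2*(-65) = 65/2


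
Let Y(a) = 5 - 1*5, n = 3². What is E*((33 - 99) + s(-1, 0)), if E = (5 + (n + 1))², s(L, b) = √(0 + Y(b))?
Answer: -14850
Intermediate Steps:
n = 9
Y(a) = 0 (Y(a) = 5 - 5 = 0)
s(L, b) = 0 (s(L, b) = √(0 + 0) = √0 = 0)
E = 225 (E = (5 + (9 + 1))² = (5 + 10)² = 15² = 225)
E*((33 - 99) + s(-1, 0)) = 225*((33 - 99) + 0) = 225*(-66 + 0) = 225*(-66) = -14850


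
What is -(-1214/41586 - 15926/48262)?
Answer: 180222176/501755883 ≈ 0.35918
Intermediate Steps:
-(-1214/41586 - 15926/48262) = -(-1214*1/41586 - 15926*1/48262) = -(-607/20793 - 7963/24131) = -1*(-180222176/501755883) = 180222176/501755883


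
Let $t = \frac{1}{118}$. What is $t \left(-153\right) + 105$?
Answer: $\frac{12237}{118} \approx 103.7$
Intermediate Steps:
$t = \frac{1}{118} \approx 0.0084746$
$t \left(-153\right) + 105 = \frac{1}{118} \left(-153\right) + 105 = - \frac{153}{118} + 105 = \frac{12237}{118}$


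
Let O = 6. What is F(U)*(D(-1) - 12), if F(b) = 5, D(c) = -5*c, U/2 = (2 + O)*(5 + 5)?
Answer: -35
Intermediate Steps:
U = 160 (U = 2*((2 + 6)*(5 + 5)) = 2*(8*10) = 2*80 = 160)
F(U)*(D(-1) - 12) = 5*(-5*(-1) - 12) = 5*(5 - 12) = 5*(-7) = -35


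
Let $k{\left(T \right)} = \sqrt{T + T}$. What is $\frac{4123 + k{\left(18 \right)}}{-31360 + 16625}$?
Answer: $- \frac{4129}{14735} \approx -0.28022$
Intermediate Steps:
$k{\left(T \right)} = \sqrt{2} \sqrt{T}$ ($k{\left(T \right)} = \sqrt{2 T} = \sqrt{2} \sqrt{T}$)
$\frac{4123 + k{\left(18 \right)}}{-31360 + 16625} = \frac{4123 + \sqrt{2} \sqrt{18}}{-31360 + 16625} = \frac{4123 + \sqrt{2} \cdot 3 \sqrt{2}}{-14735} = \left(4123 + 6\right) \left(- \frac{1}{14735}\right) = 4129 \left(- \frac{1}{14735}\right) = - \frac{4129}{14735}$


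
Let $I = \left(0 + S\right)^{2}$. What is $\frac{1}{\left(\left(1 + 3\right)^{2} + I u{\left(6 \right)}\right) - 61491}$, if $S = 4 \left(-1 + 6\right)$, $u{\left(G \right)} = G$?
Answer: $- \frac{1}{59075} \approx -1.6928 \cdot 10^{-5}$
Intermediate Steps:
$S = 20$ ($S = 4 \cdot 5 = 20$)
$I = 400$ ($I = \left(0 + 20\right)^{2} = 20^{2} = 400$)
$\frac{1}{\left(\left(1 + 3\right)^{2} + I u{\left(6 \right)}\right) - 61491} = \frac{1}{\left(\left(1 + 3\right)^{2} + 400 \cdot 6\right) - 61491} = \frac{1}{\left(4^{2} + 2400\right) - 61491} = \frac{1}{\left(16 + 2400\right) - 61491} = \frac{1}{2416 - 61491} = \frac{1}{-59075} = - \frac{1}{59075}$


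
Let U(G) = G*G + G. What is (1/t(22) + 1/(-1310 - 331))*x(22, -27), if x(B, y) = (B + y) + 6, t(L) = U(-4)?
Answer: 181/2188 ≈ 0.082724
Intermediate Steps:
U(G) = G + G**2 (U(G) = G**2 + G = G + G**2)
t(L) = 12 (t(L) = -4*(1 - 4) = -4*(-3) = 12)
x(B, y) = 6 + B + y
(1/t(22) + 1/(-1310 - 331))*x(22, -27) = (1/12 + 1/(-1310 - 331))*(6 + 22 - 27) = (1/12 + 1/(-1641))*1 = (1/12 - 1/1641)*1 = (181/2188)*1 = 181/2188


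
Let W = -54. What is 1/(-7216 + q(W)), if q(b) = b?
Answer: -1/7270 ≈ -0.00013755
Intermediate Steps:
1/(-7216 + q(W)) = 1/(-7216 - 54) = 1/(-7270) = -1/7270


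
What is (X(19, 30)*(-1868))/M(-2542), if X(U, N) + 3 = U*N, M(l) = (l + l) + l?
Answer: 176526/1271 ≈ 138.89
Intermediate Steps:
M(l) = 3*l (M(l) = 2*l + l = 3*l)
X(U, N) = -3 + N*U (X(U, N) = -3 + U*N = -3 + N*U)
(X(19, 30)*(-1868))/M(-2542) = ((-3 + 30*19)*(-1868))/((3*(-2542))) = ((-3 + 570)*(-1868))/(-7626) = (567*(-1868))*(-1/7626) = -1059156*(-1/7626) = 176526/1271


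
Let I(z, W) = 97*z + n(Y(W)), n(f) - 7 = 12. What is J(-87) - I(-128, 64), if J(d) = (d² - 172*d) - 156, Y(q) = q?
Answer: 34774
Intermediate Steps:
n(f) = 19 (n(f) = 7 + 12 = 19)
J(d) = -156 + d² - 172*d
I(z, W) = 19 + 97*z (I(z, W) = 97*z + 19 = 19 + 97*z)
J(-87) - I(-128, 64) = (-156 + (-87)² - 172*(-87)) - (19 + 97*(-128)) = (-156 + 7569 + 14964) - (19 - 12416) = 22377 - 1*(-12397) = 22377 + 12397 = 34774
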